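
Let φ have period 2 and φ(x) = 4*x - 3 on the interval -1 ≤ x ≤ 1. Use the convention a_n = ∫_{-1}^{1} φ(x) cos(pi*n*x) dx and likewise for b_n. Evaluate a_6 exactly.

a_6 = ∫_{-1}^{1} φ(x) cos(6*pi*x) dx.
Integrating by parts (boundary term plus one more integral), an antiderivative of (4*x - 3) cos(6*pi*x) is 2*x*sin(6*pi*x)/(3*pi) - sin(6*pi*x)/(2*pi) + cos(6*pi*x)/(9*pi**2); evaluating from -1 to 1: ∫_{-1}^{1} (4*x - 3) cos(6*pi*x) dx = (1/(9*pi**2)) - (1/(9*pi**2)) = 0.
Hence a_6 = 0.

0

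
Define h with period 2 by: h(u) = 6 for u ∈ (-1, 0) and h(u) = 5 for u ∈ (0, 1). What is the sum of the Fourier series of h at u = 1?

11/2

u = 1 differs from u = -1 by 1 full period(s), and the series is 2-periodic.
At u = -1 the one-sided limits are h(-1^-) = 5 and h(-1^+) = 6.
By Dirichlet's theorem the series converges to their average, [(5) + (6)]/2 = 11/2.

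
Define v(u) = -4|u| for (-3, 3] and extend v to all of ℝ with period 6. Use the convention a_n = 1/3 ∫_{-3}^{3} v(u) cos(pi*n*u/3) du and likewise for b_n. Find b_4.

0

b_4 = 1/3 ∫_{-3}^{3} v(u) sin(4*pi*u/3) du.
v is even and sin(4*pi*u/3) is odd, so the integrand is odd over a symmetric interval and the integral vanishes.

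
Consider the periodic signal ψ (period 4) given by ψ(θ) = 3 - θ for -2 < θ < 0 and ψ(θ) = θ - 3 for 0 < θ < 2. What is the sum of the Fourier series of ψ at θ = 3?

θ = 3 differs from θ = -1 by 1 full period(s), and the series is 4-periodic.
ψ is continuous at θ = -1 with value 4, so the series converges to 4 there.

4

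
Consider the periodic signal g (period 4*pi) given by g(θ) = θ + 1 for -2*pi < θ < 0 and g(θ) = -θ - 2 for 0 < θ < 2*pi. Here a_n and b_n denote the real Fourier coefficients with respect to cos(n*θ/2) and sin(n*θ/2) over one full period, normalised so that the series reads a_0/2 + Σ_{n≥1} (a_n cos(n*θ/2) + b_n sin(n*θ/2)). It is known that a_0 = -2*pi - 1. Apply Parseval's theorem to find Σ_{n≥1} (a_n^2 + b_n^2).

Parseval: a_0^2/2 + Σ_{n≥1} (a_n^2+b_n^2) = (1/(2*pi)) ∫_{-2*pi}^{2*pi} g(θ)^2 dθ = 5 + 2*pi + 8*pi**2/3.
Subtract a_0^2/2 = (1 + 2*pi)**2/2: Σ (a_n^2+b_n^2) = 9/2 + 2*pi**2/3.

9/2 + 2*pi**2/3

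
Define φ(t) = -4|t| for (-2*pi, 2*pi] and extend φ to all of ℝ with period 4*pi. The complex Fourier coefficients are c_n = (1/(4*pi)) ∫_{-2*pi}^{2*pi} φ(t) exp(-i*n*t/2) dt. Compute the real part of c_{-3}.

16/(9*pi)

Since φ is real-valued, Re(c_{-3}) = (1/(4*pi)) ∫_{-2*pi}^{2*pi} φ(t) cos(-3*t/2) dt = a_{3}/2.
φ is even and cos(-3*t/2) is even, so the integrand is even: ∫_{-2*pi}^{2*pi} φ(t) cos(-3*t/2) dt = 2∫_0^{2*pi} φ(t) cos(-3*t/2) dt.
Integrating by parts (boundary term plus one more integral), an antiderivative of (-4*t) cos(-3*t/2) is -8*t*sin(3*t/2)/3 - 16*cos(3*t/2)/9; evaluating from 0 to 2*pi: ∫_{0}^{2*pi} (-4*t) cos(-3*t/2) dt = (16/9) - (-16/9) = 32/9.
So ∫_{-2*pi}^{2*pi} φ(t) cos(-3*t/2) dt = 64/9.
Hence Re(c_{-3}) = (1/(4*pi))·(64/9) = 16/(9*pi).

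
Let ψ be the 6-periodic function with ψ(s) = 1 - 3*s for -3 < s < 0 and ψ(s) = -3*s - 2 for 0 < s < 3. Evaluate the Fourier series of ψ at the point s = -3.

At s = -3 the one-sided limits are ψ(-3^-) = -11 and ψ(-3^+) = 10.
By Dirichlet's theorem the series converges to their average, [(-11) + (10)]/2 = -1/2.

-1/2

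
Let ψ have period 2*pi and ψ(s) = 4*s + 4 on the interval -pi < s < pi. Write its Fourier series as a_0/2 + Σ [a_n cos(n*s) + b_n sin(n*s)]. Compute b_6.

b_6 = 1/pi ∫_{-pi}^{pi} ψ(s) sin(6*s) ds.
Integrating by parts (boundary term plus one more integral), an antiderivative of (4*s + 4) sin(6*s) is -2*s*cos(6*s)/3 + sin(6*s)/9 - 2*cos(6*s)/3; evaluating from -pi to pi: ∫_{-pi}^{pi} (4*s + 4) sin(6*s) ds = (-2*pi/3 - 2/3) - (-2/3 + 2*pi/3) = -4*pi/3.
Hence b_6 = (1/pi)·(-4*pi/3) = -4/3.

-4/3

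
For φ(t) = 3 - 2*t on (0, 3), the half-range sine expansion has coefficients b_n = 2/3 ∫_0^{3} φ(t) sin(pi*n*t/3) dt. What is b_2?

b_2 = 2/3 ∫_0^{3} (3 - 2*t) sin(2*pi*t/3) dt.
Integrating by parts (boundary term plus one more integral), an antiderivative of (3 - 2*t) sin(2*pi*t/3) is 3*t*cos(2*pi*t/3)/pi - 9*sin(2*pi*t/3)/(2*pi**2) - 9*cos(2*pi*t/3)/(2*pi); evaluating from 0 to 3: ∫_{0}^{3} (3 - 2*t) sin(2*pi*t/3) dt = (9/(2*pi)) - (-9/(2*pi)) = 9/pi.
Hence b_2 = (2/3)·(9/pi) = 6/pi.

6/pi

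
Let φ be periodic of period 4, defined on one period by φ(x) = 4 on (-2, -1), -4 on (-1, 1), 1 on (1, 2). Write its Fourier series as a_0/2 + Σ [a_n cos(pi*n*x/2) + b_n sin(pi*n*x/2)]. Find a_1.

-13/pi

a_1 = 1/2 ∫_{-2}^{2} φ(x) cos(pi*x/2) dx.
Split the integral at the breakpoints.
Directly, an antiderivative of (4) cos(pi*x/2) is 8*sin(pi*x/2)/pi; evaluating from -2 to -1: ∫_{-2}^{-1} (4) cos(pi*x/2) dx = (-8/pi) - (0) = -8/pi.
Directly, an antiderivative of (-4) cos(pi*x/2) is -8*sin(pi*x/2)/pi; evaluating from -1 to 1: ∫_{-1}^{1} (-4) cos(pi*x/2) dx = (-8/pi) - (8/pi) = -16/pi.
Directly, an antiderivative of (1) cos(pi*x/2) is 2*sin(pi*x/2)/pi; evaluating from 1 to 2: ∫_{1}^{2} (1) cos(pi*x/2) dx = (0) - (2/pi) = -2/pi.
Summing the pieces and multiplying by (1/2) gives a_1 = -13/pi.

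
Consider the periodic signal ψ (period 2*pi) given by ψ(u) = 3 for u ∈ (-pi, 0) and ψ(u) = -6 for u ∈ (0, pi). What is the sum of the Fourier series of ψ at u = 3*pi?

-3/2

u = 3*pi differs from u = -pi by 2 full period(s), and the series is 2*pi-periodic.
At u = -pi the one-sided limits are ψ(-pi^-) = -6 and ψ(-pi^+) = 3.
By Dirichlet's theorem the series converges to their average, [(-6) + (3)]/2 = -3/2.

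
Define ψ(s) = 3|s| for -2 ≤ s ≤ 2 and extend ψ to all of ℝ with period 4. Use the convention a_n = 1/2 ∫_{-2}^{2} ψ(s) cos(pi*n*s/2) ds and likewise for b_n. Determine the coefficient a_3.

-8/(3*pi**2)

a_3 = 1/2 ∫_{-2}^{2} ψ(s) cos(3*pi*s/2) ds.
ψ is even and cos(3*pi*s/2) is even, so the integrand is even and a_3 = ∫_0^{2} ψ(s) cos(3*pi*s/2) ds.
Integrating by parts (boundary term plus one more integral), an antiderivative of (3*s) cos(3*pi*s/2) is 2*s*sin(3*pi*s/2)/pi + 4*cos(3*pi*s/2)/(3*pi**2); evaluating from 0 to 2: ∫_{0}^{2} (3*s) cos(3*pi*s/2) ds = (-4/(3*pi**2)) - (4/(3*pi**2)) = -8/(3*pi**2).
Hence a_3 = -8/(3*pi**2).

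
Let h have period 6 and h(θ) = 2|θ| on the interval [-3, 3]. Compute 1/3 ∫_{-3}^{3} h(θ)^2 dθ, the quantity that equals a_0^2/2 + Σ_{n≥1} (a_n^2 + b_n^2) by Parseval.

24

1/3 ∫_{-3}^{3} h(θ)^2 dθ = 1/3 · (72) = 24.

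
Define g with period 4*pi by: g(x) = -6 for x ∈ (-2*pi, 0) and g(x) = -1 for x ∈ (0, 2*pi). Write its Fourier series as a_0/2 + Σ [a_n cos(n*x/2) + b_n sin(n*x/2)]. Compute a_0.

a_0 = (1/(2*pi)) ∫_{-2*pi}^{2*pi} g(x) dx = (1/(2*pi)) · (-14*pi) = -7.

-7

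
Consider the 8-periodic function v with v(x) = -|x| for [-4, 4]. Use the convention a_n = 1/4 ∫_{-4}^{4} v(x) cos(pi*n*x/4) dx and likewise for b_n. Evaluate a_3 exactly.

a_3 = 1/4 ∫_{-4}^{4} v(x) cos(3*pi*x/4) dx.
v is even and cos(3*pi*x/4) is even, so the integrand is even and a_3 = 1/2 ∫_0^{4} v(x) cos(3*pi*x/4) dx.
Integrating by parts (boundary term plus one more integral), an antiderivative of (-x) cos(3*pi*x/4) is -4*x*sin(3*pi*x/4)/(3*pi) - 16*cos(3*pi*x/4)/(9*pi**2); evaluating from 0 to 4: ∫_{0}^{4} (-x) cos(3*pi*x/4) dx = (16/(9*pi**2)) - (-16/(9*pi**2)) = 32/(9*pi**2).
Hence a_3 = (1/2)·(32/(9*pi**2)) = 16/(9*pi**2).

16/(9*pi**2)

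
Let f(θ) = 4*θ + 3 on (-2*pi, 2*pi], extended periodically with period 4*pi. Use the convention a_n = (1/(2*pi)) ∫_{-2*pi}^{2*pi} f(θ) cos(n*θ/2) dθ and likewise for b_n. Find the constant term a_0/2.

3

a_0 = (1/(2*pi)) ∫_{-2*pi}^{2*pi} f(θ) dθ = (1/(2*pi)) · (12*pi) = 6.
So the constant term a_0/2 = 3.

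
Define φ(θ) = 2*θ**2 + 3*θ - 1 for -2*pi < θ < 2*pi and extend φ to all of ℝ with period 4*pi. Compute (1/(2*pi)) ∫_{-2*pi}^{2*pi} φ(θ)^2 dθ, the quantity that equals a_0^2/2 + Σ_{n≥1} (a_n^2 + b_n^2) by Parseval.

2 + 40*pi**2/3 + 128*pi**4/5

(1/(2*pi)) ∫_{-2*pi}^{2*pi} φ(θ)^2 dθ = (1/(2*pi)) · (4*pi*(15 + 100*pi**2 + 192*pi**4)/15) = 2 + 40*pi**2/3 + 128*pi**4/5.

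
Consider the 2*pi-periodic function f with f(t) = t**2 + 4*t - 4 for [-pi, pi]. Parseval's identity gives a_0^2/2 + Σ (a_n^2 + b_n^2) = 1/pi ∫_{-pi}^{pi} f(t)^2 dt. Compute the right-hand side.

1/pi ∫_{-pi}^{pi} f(t)^2 dt = 1/pi · (2*pi*(240 + 3*pi**4 + 40*pi**2)/15) = 32 + 2*pi**4/5 + 16*pi**2/3.

32 + 2*pi**4/5 + 16*pi**2/3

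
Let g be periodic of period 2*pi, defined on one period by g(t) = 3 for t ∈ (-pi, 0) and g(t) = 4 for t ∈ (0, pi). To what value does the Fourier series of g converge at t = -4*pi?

t = -4*pi differs from t = 0 by -2 full period(s), and the series is 2*pi-periodic.
At t = 0 the one-sided limits are g(0^-) = 3 and g(0^+) = 4.
By Dirichlet's theorem the series converges to their average, [(3) + (4)]/2 = 7/2.

7/2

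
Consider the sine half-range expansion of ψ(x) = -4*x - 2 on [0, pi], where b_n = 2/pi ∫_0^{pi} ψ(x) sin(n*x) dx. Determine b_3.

b_3 = 2/pi ∫_0^{pi} (-4*x - 2) sin(3*x) dx.
Integrating by parts (boundary term plus one more integral), an antiderivative of (-4*x - 2) sin(3*x) is 4*x*cos(3*x)/3 - 4*sin(3*x)/9 + 2*cos(3*x)/3; evaluating from 0 to pi: ∫_{0}^{pi} (-4*x - 2) sin(3*x) dx = (-4*pi/3 - 2/3) - (2/3) = -4*pi/3 - 4/3.
Hence b_3 = (2/pi)·(-4*pi/3 - 4/3) = 8*(-pi - 1)/(3*pi).

8*(-pi - 1)/(3*pi)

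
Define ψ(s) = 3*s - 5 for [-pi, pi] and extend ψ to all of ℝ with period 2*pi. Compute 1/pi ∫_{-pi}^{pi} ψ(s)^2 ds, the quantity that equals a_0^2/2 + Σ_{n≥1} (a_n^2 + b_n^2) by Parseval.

1/pi ∫_{-pi}^{pi} ψ(s)^2 ds = 1/pi · (50*pi + 6*pi**3) = 50 + 6*pi**2.

50 + 6*pi**2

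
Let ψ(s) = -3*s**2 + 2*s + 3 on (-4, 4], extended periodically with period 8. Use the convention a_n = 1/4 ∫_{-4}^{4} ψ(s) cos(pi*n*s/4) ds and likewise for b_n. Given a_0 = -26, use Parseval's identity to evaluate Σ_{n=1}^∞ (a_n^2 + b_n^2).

Parseval: a_0^2/2 + Σ_{n≥1} (a_n^2+b_n^2) = 1/4 ∫_{-4}^{4} ψ(s)^2 ds = 11854/15.
Subtract a_0^2/2 = 338: Σ (a_n^2+b_n^2) = 6784/15.

6784/15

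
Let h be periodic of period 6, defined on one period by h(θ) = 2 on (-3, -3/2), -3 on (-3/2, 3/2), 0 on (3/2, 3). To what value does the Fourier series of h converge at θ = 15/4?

2

θ = 15/4 differs from θ = -9/4 by 1 full period(s), and the series is 6-periodic.
h is continuous at θ = -9/4 with value 2, so the series converges to 2 there.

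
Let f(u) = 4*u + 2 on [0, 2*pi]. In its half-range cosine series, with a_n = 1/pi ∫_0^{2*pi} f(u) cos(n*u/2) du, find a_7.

-32/(49*pi)

a_7 = 1/pi ∫_0^{2*pi} (4*u + 2) cos(7*u/2) du.
Integrating by parts (boundary term plus one more integral), an antiderivative of (4*u + 2) cos(7*u/2) is 8*u*sin(7*u/2)/7 + 4*sin(7*u/2)/7 + 16*cos(7*u/2)/49; evaluating from 0 to 2*pi: ∫_{0}^{2*pi} (4*u + 2) cos(7*u/2) du = (-16/49) - (16/49) = -32/49.
Hence a_7 = (1/pi)·(-32/49) = -32/(49*pi).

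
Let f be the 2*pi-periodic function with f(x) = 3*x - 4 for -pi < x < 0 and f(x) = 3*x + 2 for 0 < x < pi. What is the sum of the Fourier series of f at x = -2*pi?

-1

x = -2*pi differs from x = 0 by -1 full period(s), and the series is 2*pi-periodic.
At x = 0 the one-sided limits are f(0^-) = -4 and f(0^+) = 2.
By Dirichlet's theorem the series converges to their average, [(-4) + (2)]/2 = -1.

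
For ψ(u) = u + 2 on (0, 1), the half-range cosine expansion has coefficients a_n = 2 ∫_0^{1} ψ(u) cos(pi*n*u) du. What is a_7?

-4/(49*pi**2)

a_7 = 2 ∫_0^{1} (u + 2) cos(7*pi*u) du.
Integrating by parts (boundary term plus one more integral), an antiderivative of (u + 2) cos(7*pi*u) is u*sin(7*pi*u)/(7*pi) + 2*sin(7*pi*u)/(7*pi) + cos(7*pi*u)/(49*pi**2); evaluating from 0 to 1: ∫_{0}^{1} (u + 2) cos(7*pi*u) du = (-1/(49*pi**2)) - (1/(49*pi**2)) = -2/(49*pi**2).
Hence a_7 = 2·(-2/(49*pi**2)) = -4/(49*pi**2).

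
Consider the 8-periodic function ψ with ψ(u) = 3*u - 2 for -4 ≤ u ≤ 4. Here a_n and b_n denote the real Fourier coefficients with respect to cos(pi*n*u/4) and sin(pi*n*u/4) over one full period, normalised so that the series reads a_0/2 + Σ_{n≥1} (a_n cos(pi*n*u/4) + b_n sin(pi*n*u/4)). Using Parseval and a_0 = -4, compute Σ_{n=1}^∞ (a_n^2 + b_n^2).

Parseval: a_0^2/2 + Σ_{n≥1} (a_n^2+b_n^2) = 1/4 ∫_{-4}^{4} ψ(u)^2 du = 104.
Subtract a_0^2/2 = 8: Σ (a_n^2+b_n^2) = 96.

96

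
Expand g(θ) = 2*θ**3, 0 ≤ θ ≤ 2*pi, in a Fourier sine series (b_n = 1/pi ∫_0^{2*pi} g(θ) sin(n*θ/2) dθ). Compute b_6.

8/9 - 16*pi**2/3

b_6 = 1/pi ∫_0^{2*pi} (2*θ**3) sin(3*θ) dθ.
Integrating by parts three times (tabular method), an antiderivative of (2*θ**3) sin(3*θ) is -2*θ**3*cos(3*θ)/3 + 2*θ**2*sin(3*θ)/3 + 4*θ*cos(3*θ)/9 - 4*sin(3*θ)/27; evaluating from 0 to 2*pi: ∫_{0}^{2*pi} (2*θ**3) sin(3*θ) dθ = (8*pi*(1 - 6*pi**2)/9) - (0) = 8*pi*(1 - 6*pi**2)/9.
Hence b_6 = (1/pi)·(8*pi*(1 - 6*pi**2)/9) = 8/9 - 16*pi**2/3.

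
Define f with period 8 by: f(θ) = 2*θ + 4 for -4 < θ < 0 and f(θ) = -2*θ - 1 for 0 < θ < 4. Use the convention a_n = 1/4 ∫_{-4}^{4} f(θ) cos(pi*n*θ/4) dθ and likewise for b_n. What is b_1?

-10/pi

b_1 = 1/4 ∫_{-4}^{4} f(θ) sin(pi*θ/4) dθ.
Split the integral at the breakpoints.
Integrating by parts (boundary term plus one more integral), an antiderivative of (2*θ + 4) sin(pi*θ/4) is -8*θ*cos(pi*θ/4)/pi + 32*sin(pi*θ/4)/pi**2 - 16*cos(pi*θ/4)/pi; evaluating from -4 to 0: ∫_{-4}^{0} (2*θ + 4) sin(pi*θ/4) dθ = (-16/pi) - (-16/pi) = 0.
Integrating by parts (boundary term plus one more integral), an antiderivative of (-2*θ - 1) sin(pi*θ/4) is 8*θ*cos(pi*θ/4)/pi - 32*sin(pi*θ/4)/pi**2 + 4*cos(pi*θ/4)/pi; evaluating from 0 to 4: ∫_{0}^{4} (-2*θ - 1) sin(pi*θ/4) dθ = (-36/pi) - (4/pi) = -40/pi.
Summing the pieces and multiplying by (1/4) gives b_1 = -10/pi.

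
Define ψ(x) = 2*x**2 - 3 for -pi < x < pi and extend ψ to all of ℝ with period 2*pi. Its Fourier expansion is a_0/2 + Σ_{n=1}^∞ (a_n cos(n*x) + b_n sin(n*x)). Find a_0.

-6 + 4*pi**2/3

a_0 = 1/pi ∫_{-pi}^{pi} ψ(x) dx = 1/pi · (-6*pi + 4*pi**3/3) = -6 + 4*pi**2/3.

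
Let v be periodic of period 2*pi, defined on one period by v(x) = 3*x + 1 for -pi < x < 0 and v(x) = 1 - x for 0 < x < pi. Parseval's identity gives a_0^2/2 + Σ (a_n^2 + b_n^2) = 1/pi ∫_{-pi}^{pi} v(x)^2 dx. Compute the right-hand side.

1/pi ∫_{-pi}^{pi} v(x)^2 dx = 1/pi · (2*pi*(-6*pi + 3 + 5*pi**2)/3) = -4*pi + 2 + 10*pi**2/3.

-4*pi + 2 + 10*pi**2/3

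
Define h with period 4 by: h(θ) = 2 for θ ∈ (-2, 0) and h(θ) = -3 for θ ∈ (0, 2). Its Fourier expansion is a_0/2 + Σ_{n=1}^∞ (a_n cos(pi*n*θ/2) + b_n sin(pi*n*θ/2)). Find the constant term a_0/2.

a_0 = 1/2 ∫_{-2}^{2} h(θ) dθ = 1/2 · (-2) = -1.
So the constant term a_0/2 = -1/2.

-1/2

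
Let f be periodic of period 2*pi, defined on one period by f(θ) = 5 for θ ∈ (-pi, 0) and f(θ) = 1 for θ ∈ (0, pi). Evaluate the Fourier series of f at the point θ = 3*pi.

3

θ = 3*pi differs from θ = -pi by 2 full period(s), and the series is 2*pi-periodic.
At θ = -pi the one-sided limits are f(-pi^-) = 1 and f(-pi^+) = 5.
By Dirichlet's theorem the series converges to their average, [(1) + (5)]/2 = 3.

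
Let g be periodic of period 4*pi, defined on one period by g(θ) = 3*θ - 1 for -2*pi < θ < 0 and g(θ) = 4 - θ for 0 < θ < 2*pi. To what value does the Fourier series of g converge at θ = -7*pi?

4 - pi

θ = -7*pi differs from θ = pi by -2 full period(s), and the series is 4*pi-periodic.
g is continuous at θ = pi with value 4 - pi, so the series converges to 4 - pi there.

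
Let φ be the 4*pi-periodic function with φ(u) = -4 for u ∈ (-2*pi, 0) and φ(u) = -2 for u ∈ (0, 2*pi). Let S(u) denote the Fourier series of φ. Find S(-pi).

-4

φ is continuous at u = -pi with value -4, so the series converges to -4 there.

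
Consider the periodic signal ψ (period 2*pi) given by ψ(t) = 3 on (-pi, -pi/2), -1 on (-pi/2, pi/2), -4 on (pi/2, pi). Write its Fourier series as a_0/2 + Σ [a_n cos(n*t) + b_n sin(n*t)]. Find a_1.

a_1 = 1/pi ∫_{-pi}^{pi} ψ(t) cos(t) dt.
Split the integral at the breakpoints.
Directly, an antiderivative of (3) cos(t) is 3*sin(t); evaluating from -pi to -pi/2: ∫_{-pi}^{-pi/2} (3) cos(t) dt = (-3) - (0) = -3.
Directly, an antiderivative of (-1) cos(t) is -sin(t); evaluating from -pi/2 to pi/2: ∫_{-pi/2}^{pi/2} (-1) cos(t) dt = (-1) - (1) = -2.
Directly, an antiderivative of (-4) cos(t) is -4*sin(t); evaluating from pi/2 to pi: ∫_{pi/2}^{pi} (-4) cos(t) dt = (0) - (-4) = 4.
Summing the pieces and multiplying by (1/pi) gives a_1 = -1/pi.

-1/pi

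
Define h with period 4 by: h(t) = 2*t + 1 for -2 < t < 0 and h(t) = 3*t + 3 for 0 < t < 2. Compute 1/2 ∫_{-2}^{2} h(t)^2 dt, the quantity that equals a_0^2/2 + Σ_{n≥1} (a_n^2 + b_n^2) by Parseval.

124/3

1/2 ∫_{-2}^{2} h(t)^2 dt = 1/2 · (248/3) = 124/3.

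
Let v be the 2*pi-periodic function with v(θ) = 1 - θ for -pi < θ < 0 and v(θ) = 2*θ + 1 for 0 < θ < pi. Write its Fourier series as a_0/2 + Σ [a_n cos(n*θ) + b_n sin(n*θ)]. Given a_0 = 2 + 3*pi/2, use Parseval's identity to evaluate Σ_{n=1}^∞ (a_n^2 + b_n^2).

Parseval: a_0^2/2 + Σ_{n≥1} (a_n^2+b_n^2) = 1/pi ∫_{-pi}^{pi} v(θ)^2 dθ = 2 + 3*pi + 5*pi**2/3.
Subtract a_0^2/2 = (4 + 3*pi)**2/8: Σ (a_n^2+b_n^2) = 13*pi**2/24.

13*pi**2/24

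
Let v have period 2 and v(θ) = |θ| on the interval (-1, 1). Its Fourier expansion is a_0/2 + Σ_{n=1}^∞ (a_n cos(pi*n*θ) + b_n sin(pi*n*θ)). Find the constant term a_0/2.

a_0 = ∫_{-1}^{1} v(θ) dθ = 1.
So the constant term a_0/2 = 1/2.

1/2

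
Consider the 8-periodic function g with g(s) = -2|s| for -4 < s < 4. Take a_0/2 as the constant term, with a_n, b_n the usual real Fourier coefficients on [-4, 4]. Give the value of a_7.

a_7 = 1/4 ∫_{-4}^{4} g(s) cos(7*pi*s/4) ds.
g is even and cos(7*pi*s/4) is even, so the integrand is even and a_7 = 1/2 ∫_0^{4} g(s) cos(7*pi*s/4) ds.
Integrating by parts (boundary term plus one more integral), an antiderivative of (-2*s) cos(7*pi*s/4) is -8*s*sin(7*pi*s/4)/(7*pi) - 32*cos(7*pi*s/4)/(49*pi**2); evaluating from 0 to 4: ∫_{0}^{4} (-2*s) cos(7*pi*s/4) ds = (32/(49*pi**2)) - (-32/(49*pi**2)) = 64/(49*pi**2).
Hence a_7 = (1/2)·(64/(49*pi**2)) = 32/(49*pi**2).

32/(49*pi**2)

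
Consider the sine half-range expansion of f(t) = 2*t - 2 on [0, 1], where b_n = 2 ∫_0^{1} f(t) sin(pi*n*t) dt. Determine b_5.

b_5 = 2 ∫_0^{1} (2*t - 2) sin(5*pi*t) dt.
Integrating by parts (boundary term plus one more integral), an antiderivative of (2*t - 2) sin(5*pi*t) is -2*t*cos(5*pi*t)/(5*pi) + 2*sin(5*pi*t)/(25*pi**2) + 2*cos(5*pi*t)/(5*pi); evaluating from 0 to 1: ∫_{0}^{1} (2*t - 2) sin(5*pi*t) dt = (0) - (2/(5*pi)) = -2/(5*pi).
Hence b_5 = 2·(-2/(5*pi)) = -4/(5*pi).

-4/(5*pi)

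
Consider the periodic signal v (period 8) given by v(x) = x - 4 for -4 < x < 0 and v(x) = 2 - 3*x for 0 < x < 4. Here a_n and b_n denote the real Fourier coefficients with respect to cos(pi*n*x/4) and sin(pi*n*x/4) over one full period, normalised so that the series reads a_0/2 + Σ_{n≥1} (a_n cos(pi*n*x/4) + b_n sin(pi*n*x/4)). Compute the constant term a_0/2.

-5

a_0 = 1/4 ∫_{-4}^{4} v(x) dx = 1/4 · (-40) = -10.
So the constant term a_0/2 = -5.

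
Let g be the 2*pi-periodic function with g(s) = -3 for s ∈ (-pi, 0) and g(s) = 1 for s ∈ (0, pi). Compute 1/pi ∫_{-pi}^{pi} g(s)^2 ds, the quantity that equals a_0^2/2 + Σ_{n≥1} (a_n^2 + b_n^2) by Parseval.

1/pi ∫_{-pi}^{pi} g(s)^2 ds = 1/pi · (10*pi) = 10.

10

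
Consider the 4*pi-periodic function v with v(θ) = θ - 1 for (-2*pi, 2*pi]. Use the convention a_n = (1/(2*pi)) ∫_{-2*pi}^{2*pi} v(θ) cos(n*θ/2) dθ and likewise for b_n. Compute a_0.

a_0 = (1/(2*pi)) ∫_{-2*pi}^{2*pi} v(θ) dθ = (1/(2*pi)) · (-4*pi) = -2.

-2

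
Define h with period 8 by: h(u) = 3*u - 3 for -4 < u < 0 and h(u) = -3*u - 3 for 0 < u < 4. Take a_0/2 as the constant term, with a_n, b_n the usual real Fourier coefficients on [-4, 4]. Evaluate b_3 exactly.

0

b_3 = 1/4 ∫_{-4}^{4} h(u) sin(3*pi*u/4) du.
h is even and sin(3*pi*u/4) is odd, so the integrand is odd over a symmetric interval and the integral vanishes.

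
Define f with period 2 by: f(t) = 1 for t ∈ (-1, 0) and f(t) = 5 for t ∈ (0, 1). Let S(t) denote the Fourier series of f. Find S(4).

3

t = 4 differs from t = 0 by 2 full period(s), and the series is 2-periodic.
At t = 0 the one-sided limits are f(0^-) = 1 and f(0^+) = 5.
By Dirichlet's theorem the series converges to their average, [(1) + (5)]/2 = 3.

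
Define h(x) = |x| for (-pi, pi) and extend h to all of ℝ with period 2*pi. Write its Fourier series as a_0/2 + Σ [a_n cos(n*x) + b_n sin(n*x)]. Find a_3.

-4/(9*pi)

a_3 = 1/pi ∫_{-pi}^{pi} h(x) cos(3*x) dx.
h is even and cos(3*x) is even, so the integrand is even and a_3 = 2/pi ∫_0^{pi} h(x) cos(3*x) dx.
Integrating by parts (boundary term plus one more integral), an antiderivative of (x) cos(3*x) is x*sin(3*x)/3 + cos(3*x)/9; evaluating from 0 to pi: ∫_{0}^{pi} (x) cos(3*x) dx = (-1/9) - (1/9) = -2/9.
Hence a_3 = (2/pi)·(-2/9) = -4/(9*pi).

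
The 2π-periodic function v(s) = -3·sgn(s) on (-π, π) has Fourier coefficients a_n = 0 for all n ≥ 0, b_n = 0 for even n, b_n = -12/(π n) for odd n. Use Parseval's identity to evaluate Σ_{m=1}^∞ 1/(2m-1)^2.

pi**2/8

Parseval: Σ b_n^2 = (1/π) ∫_{-π}^{π} v(s)^2 ds = 18.
Only odd n contribute, with b_n^2 = 144/(π^2 n^2), so Σ_{m≥1} 1/(2m-1)^2 = π^2·(18)/144 = pi**2/8.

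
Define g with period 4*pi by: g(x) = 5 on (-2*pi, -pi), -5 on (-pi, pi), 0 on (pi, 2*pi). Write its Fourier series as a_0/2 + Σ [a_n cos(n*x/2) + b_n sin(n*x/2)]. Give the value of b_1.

b_1 = (1/(2*pi)) ∫_{-2*pi}^{2*pi} g(x) sin(x/2) dx.
Split the integral at the breakpoints.
Directly, an antiderivative of (5) sin(x/2) is -10*cos(x/2); evaluating from -2*pi to -pi: ∫_{-2*pi}^{-pi} (5) sin(x/2) dx = (0) - (10) = -10.
Directly, an antiderivative of (-5) sin(x/2) is 10*cos(x/2); evaluating from -pi to pi: ∫_{-pi}^{pi} (-5) sin(x/2) dx = (0) - (0) = 0.
∫_{pi}^{2*pi} (0) sin(x/2) dx = 0.
Summing the pieces and multiplying by (1/(2*pi)) gives b_1 = -5/pi.

-5/pi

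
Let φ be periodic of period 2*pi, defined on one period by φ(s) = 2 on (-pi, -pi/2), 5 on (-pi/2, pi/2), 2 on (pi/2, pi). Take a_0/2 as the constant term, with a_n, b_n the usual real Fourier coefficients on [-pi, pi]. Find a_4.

0

a_4 = 1/pi ∫_{-pi}^{pi} φ(s) cos(4*s) ds.
φ is even and cos(4*s) is even, so the integrand is even and a_4 = 2/pi ∫_0^{pi} φ(s) cos(4*s) ds.
Split the integral at the breakpoints.
Directly, an antiderivative of (5) cos(4*s) is 5*sin(4*s)/4; evaluating from 0 to pi/2: ∫_{0}^{pi/2} (5) cos(4*s) ds = (0) - (0) = 0.
Directly, an antiderivative of (2) cos(4*s) is sin(4*s)/2; evaluating from pi/2 to pi: ∫_{pi/2}^{pi} (2) cos(4*s) ds = (0) - (0) = 0.
Summing the pieces and multiplying by (2/pi) gives a_4 = 0.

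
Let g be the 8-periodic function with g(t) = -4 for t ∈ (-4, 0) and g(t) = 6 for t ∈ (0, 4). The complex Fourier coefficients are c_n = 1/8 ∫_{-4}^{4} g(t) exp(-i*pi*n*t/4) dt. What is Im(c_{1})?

-10/pi

Since g is real-valued, Im(c_{1}) = -1/8 ∫_{-4}^{4} g(t) sin(pi*t/4) dt = -b_{1}/2.
Split the integral at the breakpoints.
Directly, an antiderivative of (-4) sin(pi*t/4) is 16*cos(pi*t/4)/pi; evaluating from -4 to 0: ∫_{-4}^{0} (-4) sin(pi*t/4) dt = (16/pi) - (-16/pi) = 32/pi.
Directly, an antiderivative of (6) sin(pi*t/4) is -24*cos(pi*t/4)/pi; evaluating from 0 to 4: ∫_{0}^{4} (6) sin(pi*t/4) dt = (24/pi) - (-24/pi) = 48/pi.
So ∫_{-4}^{4} g(t) sin(pi*t/4) dt = 80/pi.
Hence Im(c_{1}) = (-1/8)·(80/pi) = -10/pi.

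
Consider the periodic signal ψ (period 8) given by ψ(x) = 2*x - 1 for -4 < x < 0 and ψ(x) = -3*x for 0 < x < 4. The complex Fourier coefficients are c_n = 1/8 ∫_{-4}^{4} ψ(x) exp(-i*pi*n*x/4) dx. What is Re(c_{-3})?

20/(9*pi**2)

Since ψ is real-valued, Re(c_{-3}) = 1/8 ∫_{-4}^{4} ψ(x) cos(-3*pi*x/4) dx = a_{3}/2.
Split the integral at the breakpoints.
Integrating by parts (boundary term plus one more integral), an antiderivative of (2*x - 1) cos(-3*pi*x/4) is 8*x*sin(3*pi*x/4)/(3*pi) - 4*sin(3*pi*x/4)/(3*pi) + 32*cos(3*pi*x/4)/(9*pi**2); evaluating from -4 to 0: ∫_{-4}^{0} (2*x - 1) cos(-3*pi*x/4) dx = (32/(9*pi**2)) - (-32/(9*pi**2)) = 64/(9*pi**2).
Integrating by parts (boundary term plus one more integral), an antiderivative of (-3*x) cos(-3*pi*x/4) is -4*x*sin(3*pi*x/4)/pi - 16*cos(3*pi*x/4)/(3*pi**2); evaluating from 0 to 4: ∫_{0}^{4} (-3*x) cos(-3*pi*x/4) dx = (16/(3*pi**2)) - (-16/(3*pi**2)) = 32/(3*pi**2).
So ∫_{-4}^{4} ψ(x) cos(-3*pi*x/4) dx = 160/(9*pi**2).
Hence Re(c_{-3}) = (1/8)·(160/(9*pi**2)) = 20/(9*pi**2).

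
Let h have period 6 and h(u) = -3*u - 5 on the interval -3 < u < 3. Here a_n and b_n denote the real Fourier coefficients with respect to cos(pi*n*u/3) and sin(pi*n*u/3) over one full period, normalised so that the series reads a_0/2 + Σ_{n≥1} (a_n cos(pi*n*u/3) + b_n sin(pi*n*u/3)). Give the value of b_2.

9/pi

b_2 = 1/3 ∫_{-3}^{3} h(u) sin(2*pi*u/3) du.
Integrating by parts (boundary term plus one more integral), an antiderivative of (-3*u - 5) sin(2*pi*u/3) is 9*u*cos(2*pi*u/3)/(2*pi) - 27*sin(2*pi*u/3)/(4*pi**2) + 15*cos(2*pi*u/3)/(2*pi); evaluating from -3 to 3: ∫_{-3}^{3} (-3*u - 5) sin(2*pi*u/3) du = (21/pi) - (-6/pi) = 27/pi.
Hence b_2 = (1/3)·(27/pi) = 9/pi.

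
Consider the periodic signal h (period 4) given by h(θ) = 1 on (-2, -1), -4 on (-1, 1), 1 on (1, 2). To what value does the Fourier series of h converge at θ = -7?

θ = -7 differs from θ = 1 by -2 full period(s), and the series is 4-periodic.
At θ = 1 the one-sided limits are h(1^-) = -4 and h(1^+) = 1.
By Dirichlet's theorem the series converges to their average, [(-4) + (1)]/2 = -3/2.

-3/2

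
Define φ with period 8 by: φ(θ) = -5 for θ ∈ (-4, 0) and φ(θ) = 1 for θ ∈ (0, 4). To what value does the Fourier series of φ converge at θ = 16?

θ = 16 differs from θ = 0 by 2 full period(s), and the series is 8-periodic.
At θ = 0 the one-sided limits are φ(0^-) = -5 and φ(0^+) = 1.
By Dirichlet's theorem the series converges to their average, [(-5) + (1)]/2 = -2.

-2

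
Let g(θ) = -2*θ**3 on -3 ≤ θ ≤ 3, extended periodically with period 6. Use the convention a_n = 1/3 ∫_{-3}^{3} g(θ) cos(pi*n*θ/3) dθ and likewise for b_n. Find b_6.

-3/pi**3 + 18/pi

b_6 = 1/3 ∫_{-3}^{3} g(θ) sin(2*pi*θ) dθ.
g is odd and sin(2*pi*θ) is odd, so the integrand is even and b_6 = 2/3 ∫_0^{3} g(θ) sin(2*pi*θ) dθ.
Integrating by parts three times (tabular method), an antiderivative of (-2*θ**3) sin(2*pi*θ) is θ**3*cos(2*pi*θ)/pi - 3*θ**2*sin(2*pi*θ)/(2*pi**2) - 3*θ*cos(2*pi*θ)/(2*pi**3) + 3*sin(2*pi*θ)/(4*pi**4); evaluating from 0 to 3: ∫_{0}^{3} (-2*θ**3) sin(2*pi*θ) dθ = (-9/(2*pi**3) + 27/pi) - (0) = -9/(2*pi**3) + 27/pi.
Hence b_6 = (2/3)·(-9/(2*pi**3) + 27/pi) = -3/pi**3 + 18/pi.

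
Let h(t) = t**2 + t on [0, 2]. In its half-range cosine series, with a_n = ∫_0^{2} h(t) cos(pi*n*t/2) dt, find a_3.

-8/(3*pi**2)

a_3 = ∫_0^{2} (t**2 + t) cos(3*pi*t/2) dt.
Integrating by parts twice (tabular method), an antiderivative of (t**2 + t) cos(3*pi*t/2) is 2*t**2*sin(3*pi*t/2)/(3*pi) + 2*t*sin(3*pi*t/2)/(3*pi) + 8*t*cos(3*pi*t/2)/(9*pi**2) - 16*sin(3*pi*t/2)/(27*pi**3) + 4*cos(3*pi*t/2)/(9*pi**2); evaluating from 0 to 2: ∫_{0}^{2} (t**2 + t) cos(3*pi*t/2) dt = (-20/(9*pi**2)) - (4/(9*pi**2)) = -8/(3*pi**2).
Hence a_3 = -8/(3*pi**2).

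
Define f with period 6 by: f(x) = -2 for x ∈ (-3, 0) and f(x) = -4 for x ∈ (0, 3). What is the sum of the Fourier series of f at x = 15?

-3

x = 15 differs from x = 3 by 2 full period(s), and the series is 6-periodic.
At x = 3 the one-sided limits are f(3^-) = -4 and f(3^+) = -2.
By Dirichlet's theorem the series converges to their average, [(-4) + (-2)]/2 = -3.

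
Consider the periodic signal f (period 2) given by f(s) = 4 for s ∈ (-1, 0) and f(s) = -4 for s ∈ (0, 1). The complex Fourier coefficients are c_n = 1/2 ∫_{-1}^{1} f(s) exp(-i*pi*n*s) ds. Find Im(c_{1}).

8/pi

Since f is real-valued, Im(c_{1}) = -1/2 ∫_{-1}^{1} f(s) sin(pi*s) ds = -b_{1}/2.
f is odd and sin(pi*s) is odd, so the integrand is even: ∫_{-1}^{1} f(s) sin(pi*s) ds = 2∫_0^{1} f(s) sin(pi*s) ds.
Directly, an antiderivative of (-4) sin(pi*s) is 4*cos(pi*s)/pi; evaluating from 0 to 1: ∫_{0}^{1} (-4) sin(pi*s) ds = (-4/pi) - (4/pi) = -8/pi.
So ∫_{-1}^{1} f(s) sin(pi*s) ds = -16/pi.
Hence Im(c_{1}) = (-1/2)·(-16/pi) = 8/pi.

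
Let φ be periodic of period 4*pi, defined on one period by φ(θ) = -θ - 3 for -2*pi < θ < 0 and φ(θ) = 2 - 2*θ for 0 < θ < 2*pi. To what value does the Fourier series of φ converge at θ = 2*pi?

At θ = 2*pi the one-sided limits are φ(2*pi^-) = 2 - 4*pi and φ(2*pi^+) = -3 + 2*pi.
By Dirichlet's theorem the series converges to their average, [(2 - 4*pi) + (-3 + 2*pi)]/2 = -pi - 1/2.

-pi - 1/2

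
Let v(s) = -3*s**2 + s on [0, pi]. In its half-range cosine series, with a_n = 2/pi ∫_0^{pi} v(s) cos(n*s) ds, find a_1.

12 - 4/pi

a_1 = 2/pi ∫_0^{pi} (-3*s**2 + s) cos(s) ds.
Integrating by parts twice (tabular method), an antiderivative of (-3*s**2 + s) cos(s) is -3*s**2*sin(s) + s*sin(s) - 6*s*cos(s) + 6*sin(s) + cos(s); evaluating from 0 to pi: ∫_{0}^{pi} (-3*s**2 + s) cos(s) ds = (-1 + 6*pi) - (1) = -2 + 6*pi.
Hence a_1 = (2/pi)·(-2 + 6*pi) = 12 - 4/pi.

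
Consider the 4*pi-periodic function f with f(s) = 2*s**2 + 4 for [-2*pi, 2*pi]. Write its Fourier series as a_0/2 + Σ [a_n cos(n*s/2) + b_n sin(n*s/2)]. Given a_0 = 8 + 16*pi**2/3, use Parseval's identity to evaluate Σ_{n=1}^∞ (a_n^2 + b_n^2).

512*pi**4/45

Parseval: a_0^2/2 + Σ_{n≥1} (a_n^2+b_n^2) = (1/(2*pi)) ∫_{-2*pi}^{2*pi} f(s)^2 ds = 32 + 128*pi**2/3 + 128*pi**4/5.
Subtract a_0^2/2 = 32*(3 + 2*pi**2)**2/9: Σ (a_n^2+b_n^2) = 512*pi**4/45.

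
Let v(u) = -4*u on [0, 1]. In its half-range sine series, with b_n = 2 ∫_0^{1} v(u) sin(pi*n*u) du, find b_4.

2/pi

b_4 = 2 ∫_0^{1} (-4*u) sin(4*pi*u) du.
Integrating by parts (boundary term plus one more integral), an antiderivative of (-4*u) sin(4*pi*u) is u*cos(4*pi*u)/pi - sin(4*pi*u)/(4*pi**2); evaluating from 0 to 1: ∫_{0}^{1} (-4*u) sin(4*pi*u) du = (1/pi) - (0) = 1/pi.
Hence b_4 = 2·(1/pi) = 2/pi.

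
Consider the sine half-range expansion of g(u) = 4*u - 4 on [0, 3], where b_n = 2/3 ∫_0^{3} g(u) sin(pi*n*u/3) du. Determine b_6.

b_6 = 2/3 ∫_0^{3} (4*u - 4) sin(2*pi*u) du.
Integrating by parts (boundary term plus one more integral), an antiderivative of (4*u - 4) sin(2*pi*u) is -2*u*cos(2*pi*u)/pi + sin(2*pi*u)/pi**2 + 2*cos(2*pi*u)/pi; evaluating from 0 to 3: ∫_{0}^{3} (4*u - 4) sin(2*pi*u) du = (-4/pi) - (2/pi) = -6/pi.
Hence b_6 = (2/3)·(-6/pi) = -4/pi.

-4/pi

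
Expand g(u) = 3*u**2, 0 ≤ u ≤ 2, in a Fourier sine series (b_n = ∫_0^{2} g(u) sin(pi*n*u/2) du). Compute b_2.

b_2 = ∫_0^{2} (3*u**2) sin(pi*u) du.
Integrating by parts twice (tabular method), an antiderivative of (3*u**2) sin(pi*u) is -3*u**2*cos(pi*u)/pi + 6*u*sin(pi*u)/pi**2 + 6*cos(pi*u)/pi**3; evaluating from 0 to 2: ∫_{0}^{2} (3*u**2) sin(pi*u) du = (-12/pi + 6/pi**3) - (6/pi**3) = -12/pi.
Hence b_2 = -12/pi.

-12/pi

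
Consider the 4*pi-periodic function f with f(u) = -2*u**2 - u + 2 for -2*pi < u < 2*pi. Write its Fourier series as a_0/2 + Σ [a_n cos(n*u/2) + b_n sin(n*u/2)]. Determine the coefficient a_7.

a_7 = (1/(2*pi)) ∫_{-2*pi}^{2*pi} f(u) cos(7*u/2) du.
Integrating by parts twice (tabular method), an antiderivative of (-2*u**2 - u + 2) cos(7*u/2) is -4*u**2*sin(7*u/2)/7 - 2*u*sin(7*u/2)/7 - 16*u*cos(7*u/2)/49 + 228*sin(7*u/2)/343 - 4*cos(7*u/2)/49; evaluating from -2*pi to 2*pi: ∫_{-2*pi}^{2*pi} (-2*u**2 - u + 2) cos(7*u/2) du = (4/49 + 32*pi/49) - (4/49 - 32*pi/49) = 64*pi/49.
Hence a_7 = (1/(2*pi))·(64*pi/49) = 32/49.

32/49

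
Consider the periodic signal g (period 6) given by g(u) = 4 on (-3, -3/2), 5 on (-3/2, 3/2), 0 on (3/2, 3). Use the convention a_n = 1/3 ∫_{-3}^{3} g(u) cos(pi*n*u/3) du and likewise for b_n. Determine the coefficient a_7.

a_7 = 1/3 ∫_{-3}^{3} g(u) cos(7*pi*u/3) du.
Split the integral at the breakpoints.
Directly, an antiderivative of (4) cos(7*pi*u/3) is 12*sin(7*pi*u/3)/(7*pi); evaluating from -3 to -3/2: ∫_{-3}^{-3/2} (4) cos(7*pi*u/3) du = (12/(7*pi)) - (0) = 12/(7*pi).
Directly, an antiderivative of (5) cos(7*pi*u/3) is 15*sin(7*pi*u/3)/(7*pi); evaluating from -3/2 to 3/2: ∫_{-3/2}^{3/2} (5) cos(7*pi*u/3) du = (-15/(7*pi)) - (15/(7*pi)) = -30/(7*pi).
∫_{3/2}^{3} (0) cos(7*pi*u/3) du = 0.
Summing the pieces and multiplying by (1/3) gives a_7 = -6/(7*pi).

-6/(7*pi)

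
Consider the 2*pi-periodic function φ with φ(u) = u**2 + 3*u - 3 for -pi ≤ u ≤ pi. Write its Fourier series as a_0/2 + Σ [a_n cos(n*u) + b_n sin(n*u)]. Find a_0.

a_0 = 1/pi ∫_{-pi}^{pi} φ(u) du = 1/pi · (2*pi*(-9 + pi**2)/3) = -6 + 2*pi**2/3.

-6 + 2*pi**2/3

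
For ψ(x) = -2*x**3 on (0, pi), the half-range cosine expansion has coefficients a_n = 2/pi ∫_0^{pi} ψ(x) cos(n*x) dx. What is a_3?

a_3 = 2/pi ∫_0^{pi} (-2*x**3) cos(3*x) dx.
Integrating by parts three times (tabular method), an antiderivative of (-2*x**3) cos(3*x) is -2*x**3*sin(3*x)/3 - 2*x**2*cos(3*x)/3 + 4*x*sin(3*x)/9 + 4*cos(3*x)/27; evaluating from 0 to pi: ∫_{0}^{pi} (-2*x**3) cos(3*x) dx = (-4/27 + 2*pi**2/3) - (4/27) = -8/27 + 2*pi**2/3.
Hence a_3 = (2/pi)·(-8/27 + 2*pi**2/3) = 4*(-4 + 9*pi**2)/(27*pi).

4*(-4 + 9*pi**2)/(27*pi)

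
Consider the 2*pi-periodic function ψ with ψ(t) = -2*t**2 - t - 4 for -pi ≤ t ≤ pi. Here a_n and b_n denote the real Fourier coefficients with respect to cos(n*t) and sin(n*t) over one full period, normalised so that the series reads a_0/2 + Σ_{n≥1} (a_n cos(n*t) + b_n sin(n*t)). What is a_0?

-4*pi**2/3 - 8

a_0 = 1/pi ∫_{-pi}^{pi} ψ(t) dt = 1/pi · (-4*pi*(6 + pi**2)/3) = -4*pi**2/3 - 8.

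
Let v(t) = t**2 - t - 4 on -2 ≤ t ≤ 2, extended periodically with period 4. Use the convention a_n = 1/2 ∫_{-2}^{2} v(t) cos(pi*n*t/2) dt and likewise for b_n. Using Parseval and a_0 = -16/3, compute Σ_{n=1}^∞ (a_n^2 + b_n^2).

Parseval: a_0^2/2 + Σ_{n≥1} (a_n^2+b_n^2) = 1/2 ∫_{-2}^{2} v(t)^2 dt = 296/15.
Subtract a_0^2/2 = 128/9: Σ (a_n^2+b_n^2) = 248/45.

248/45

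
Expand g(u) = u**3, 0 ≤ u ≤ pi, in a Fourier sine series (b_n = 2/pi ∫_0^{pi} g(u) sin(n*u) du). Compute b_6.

b_6 = 2/pi ∫_0^{pi} (u**3) sin(6*u) du.
Integrating by parts three times (tabular method), an antiderivative of (u**3) sin(6*u) is -u**3*cos(6*u)/6 + u**2*sin(6*u)/12 + u*cos(6*u)/36 - sin(6*u)/216; evaluating from 0 to pi: ∫_{0}^{pi} (u**3) sin(6*u) du = (-pi**3/6 + pi/36) - (0) = -pi**3/6 + pi/36.
Hence b_6 = (2/pi)·(-pi**3/6 + pi/36) = 1/18 - pi**2/3.

1/18 - pi**2/3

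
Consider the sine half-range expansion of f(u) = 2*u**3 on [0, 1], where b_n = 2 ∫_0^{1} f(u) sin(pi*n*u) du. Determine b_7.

4*(-6 + 49*pi**2)/(343*pi**3)

b_7 = 2 ∫_0^{1} (2*u**3) sin(7*pi*u) du.
Integrating by parts three times (tabular method), an antiderivative of (2*u**3) sin(7*pi*u) is -2*u**3*cos(7*pi*u)/(7*pi) + 6*u**2*sin(7*pi*u)/(49*pi**2) + 12*u*cos(7*pi*u)/(343*pi**3) - 12*sin(7*pi*u)/(2401*pi**4); evaluating from 0 to 1: ∫_{0}^{1} (2*u**3) sin(7*pi*u) du = (2*(-6 + 49*pi**2)/(343*pi**3)) - (0) = 2*(-6 + 49*pi**2)/(343*pi**3).
Hence b_7 = 2·(2*(-6 + 49*pi**2)/(343*pi**3)) = 4*(-6 + 49*pi**2)/(343*pi**3).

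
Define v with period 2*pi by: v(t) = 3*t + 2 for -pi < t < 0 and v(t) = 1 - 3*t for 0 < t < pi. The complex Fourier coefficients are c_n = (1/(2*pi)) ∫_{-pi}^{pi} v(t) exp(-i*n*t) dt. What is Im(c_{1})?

1/pi

Since v is real-valued, Im(c_{1}) = -(1/(2*pi)) ∫_{-pi}^{pi} v(t) sin(t) dt = -b_{1}/2.
Split the integral at the breakpoints.
Integrating by parts (boundary term plus one more integral), an antiderivative of (3*t + 2) sin(t) is -3*t*cos(t) + 3*sin(t) - 2*cos(t); evaluating from -pi to 0: ∫_{-pi}^{0} (3*t + 2) sin(t) dt = (-2) - (2 - 3*pi) = -4 + 3*pi.
Integrating by parts (boundary term plus one more integral), an antiderivative of (1 - 3*t) sin(t) is 3*t*cos(t) - 3*sin(t) - cos(t); evaluating from 0 to pi: ∫_{0}^{pi} (1 - 3*t) sin(t) dt = (1 - 3*pi) - (-1) = 2 - 3*pi.
So ∫_{-pi}^{pi} v(t) sin(t) dt = -2.
Hence Im(c_{1}) = (-1/(2*pi))·(-2) = 1/pi.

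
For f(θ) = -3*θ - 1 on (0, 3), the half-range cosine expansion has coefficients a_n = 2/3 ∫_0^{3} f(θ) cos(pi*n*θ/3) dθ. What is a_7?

36/(49*pi**2)

a_7 = 2/3 ∫_0^{3} (-3*θ - 1) cos(7*pi*θ/3) dθ.
Integrating by parts (boundary term plus one more integral), an antiderivative of (-3*θ - 1) cos(7*pi*θ/3) is -9*θ*sin(7*pi*θ/3)/(7*pi) - 3*sin(7*pi*θ/3)/(7*pi) - 27*cos(7*pi*θ/3)/(49*pi**2); evaluating from 0 to 3: ∫_{0}^{3} (-3*θ - 1) cos(7*pi*θ/3) dθ = (27/(49*pi**2)) - (-27/(49*pi**2)) = 54/(49*pi**2).
Hence a_7 = (2/3)·(54/(49*pi**2)) = 36/(49*pi**2).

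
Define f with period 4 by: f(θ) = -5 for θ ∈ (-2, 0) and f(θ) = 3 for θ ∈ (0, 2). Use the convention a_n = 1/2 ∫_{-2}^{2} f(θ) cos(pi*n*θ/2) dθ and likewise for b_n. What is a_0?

-2

a_0 = 1/2 ∫_{-2}^{2} f(θ) dθ = 1/2 · (-4) = -2.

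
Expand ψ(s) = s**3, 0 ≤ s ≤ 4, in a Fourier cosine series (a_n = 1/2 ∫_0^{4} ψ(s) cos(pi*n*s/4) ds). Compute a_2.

96/pi**2

a_2 = 1/2 ∫_0^{4} (s**3) cos(pi*s/2) ds.
Integrating by parts three times (tabular method), an antiderivative of (s**3) cos(pi*s/2) is 2*s**3*sin(pi*s/2)/pi + 12*s**2*cos(pi*s/2)/pi**2 - 48*s*sin(pi*s/2)/pi**3 - 96*cos(pi*s/2)/pi**4; evaluating from 0 to 4: ∫_{0}^{4} (s**3) cos(pi*s/2) ds = (96*(-1 + 2*pi**2)/pi**4) - (-96/pi**4) = 192/pi**2.
Hence a_2 = (1/2)·(192/pi**2) = 96/pi**2.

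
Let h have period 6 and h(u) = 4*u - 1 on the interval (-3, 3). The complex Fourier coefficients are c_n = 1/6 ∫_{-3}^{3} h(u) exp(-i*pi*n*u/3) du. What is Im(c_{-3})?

Since h is real-valued, Im(c_{-3}) = -1/6 ∫_{-3}^{3} h(u) sin(-pi*u) du = b_{3}/2.
Integrating by parts (boundary term plus one more integral), an antiderivative of (4*u - 1) sin(-pi*u) is 4*u*cos(pi*u)/pi - 4*sin(pi*u)/pi**2 - cos(pi*u)/pi; evaluating from -3 to 3: ∫_{-3}^{3} (4*u - 1) sin(-pi*u) du = (-11/pi) - (13/pi) = -24/pi.
Hence Im(c_{-3}) = (-1/6)·(-24/pi) = 4/pi.

4/pi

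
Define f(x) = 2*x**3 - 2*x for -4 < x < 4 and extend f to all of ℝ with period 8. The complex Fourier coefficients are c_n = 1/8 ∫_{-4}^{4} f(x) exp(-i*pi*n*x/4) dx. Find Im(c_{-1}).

-768/pi**3 + 120/pi

Since f is real-valued, Im(c_{-1}) = -1/8 ∫_{-4}^{4} f(x) sin(-pi*x/4) dx = b_{1}/2.
f is odd and sin(-pi*x/4) is odd, so the integrand is even: ∫_{-4}^{4} f(x) sin(-pi*x/4) dx = 2∫_0^{4} f(x) sin(-pi*x/4) dx.
Integrating by parts three times (tabular method), an antiderivative of (2*x**3 - 2*x) sin(-pi*x/4) is 8*x**3*cos(pi*x/4)/pi - 96*x**2*sin(pi*x/4)/pi**2 - 768*x*cos(pi*x/4)/pi**3 - 8*x*cos(pi*x/4)/pi + 32*sin(pi*x/4)/pi**2 + 3072*sin(pi*x/4)/pi**4; evaluating from 0 to 4: ∫_{0}^{4} (2*x**3 - 2*x) sin(-pi*x/4) dx = (-480/pi + 3072/pi**3) - (0) = -480/pi + 3072/pi**3.
So ∫_{-4}^{4} f(x) sin(-pi*x/4) dx = -960/pi + 6144/pi**3.
Hence Im(c_{-1}) = (-1/8)·(-960/pi + 6144/pi**3) = -768/pi**3 + 120/pi.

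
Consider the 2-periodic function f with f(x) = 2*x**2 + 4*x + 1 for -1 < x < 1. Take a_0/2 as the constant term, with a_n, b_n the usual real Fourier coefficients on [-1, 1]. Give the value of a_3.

a_3 = ∫_{-1}^{1} f(x) cos(3*pi*x) dx.
Integrating by parts twice (tabular method), an antiderivative of (2*x**2 + 4*x + 1) cos(3*pi*x) is 2*x**2*sin(3*pi*x)/(3*pi) + 4*x*sin(3*pi*x)/(3*pi) + 4*x*cos(3*pi*x)/(9*pi**2) - 4*sin(3*pi*x)/(27*pi**3) + sin(3*pi*x)/(3*pi) + 4*cos(3*pi*x)/(9*pi**2); evaluating from -1 to 1: ∫_{-1}^{1} (2*x**2 + 4*x + 1) cos(3*pi*x) dx = (-8/(9*pi**2)) - (0) = -8/(9*pi**2).
Hence a_3 = -8/(9*pi**2).

-8/(9*pi**2)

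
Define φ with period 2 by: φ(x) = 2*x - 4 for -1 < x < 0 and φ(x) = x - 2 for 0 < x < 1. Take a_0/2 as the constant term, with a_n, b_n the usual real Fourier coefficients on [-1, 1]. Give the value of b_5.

b_5 = ∫_{-1}^{1} φ(x) sin(5*pi*x) dx.
Split the integral at the breakpoints.
Integrating by parts (boundary term plus one more integral), an antiderivative of (2*x - 4) sin(5*pi*x) is -2*x*cos(5*pi*x)/(5*pi) + 2*sin(5*pi*x)/(25*pi**2) + 4*cos(5*pi*x)/(5*pi); evaluating from -1 to 0: ∫_{-1}^{0} (2*x - 4) sin(5*pi*x) dx = (4/(5*pi)) - (-6/(5*pi)) = 2/pi.
Integrating by parts (boundary term plus one more integral), an antiderivative of (x - 2) sin(5*pi*x) is -x*cos(5*pi*x)/(5*pi) + sin(5*pi*x)/(25*pi**2) + 2*cos(5*pi*x)/(5*pi); evaluating from 0 to 1: ∫_{0}^{1} (x - 2) sin(5*pi*x) dx = (-1/(5*pi)) - (2/(5*pi)) = -3/(5*pi).
Summing the pieces gives b_5 = 7/(5*pi).

7/(5*pi)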